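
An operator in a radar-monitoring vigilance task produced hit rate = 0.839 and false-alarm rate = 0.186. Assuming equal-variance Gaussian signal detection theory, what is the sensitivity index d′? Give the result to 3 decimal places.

z(0.839) = 0.9904, z(0.186) = -0.8927
d' = z(H) − z(FA) = 0.9904 − (-0.8927) = 1.8831

d′ = 1.883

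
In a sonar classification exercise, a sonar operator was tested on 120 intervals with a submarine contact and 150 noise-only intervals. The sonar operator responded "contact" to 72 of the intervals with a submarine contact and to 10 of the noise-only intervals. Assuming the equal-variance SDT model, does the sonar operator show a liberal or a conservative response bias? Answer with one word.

conservative

z(H) = 0.253, z(FA) = -1.501
c = −½·(z(H) + z(FA)) = 0.624
c > 0 → conservative criterion (biased toward responding “no”).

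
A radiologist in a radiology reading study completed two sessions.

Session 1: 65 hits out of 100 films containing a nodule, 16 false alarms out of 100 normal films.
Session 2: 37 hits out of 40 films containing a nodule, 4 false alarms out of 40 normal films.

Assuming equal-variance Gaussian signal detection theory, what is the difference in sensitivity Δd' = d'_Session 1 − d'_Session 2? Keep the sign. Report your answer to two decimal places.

Δd' = -1.34

Session 1: z(0.6500) = 0.385, z(0.1600) = -0.994, d' = 1.379
Session 2: z(0.9250) = 1.440, z(0.1000) = -1.282, d' = 2.722
Δd' = d'_Session 1 − d'_Session 2 = 1.379 − 2.722 = -1.343
Session 2 has the higher sensitivity.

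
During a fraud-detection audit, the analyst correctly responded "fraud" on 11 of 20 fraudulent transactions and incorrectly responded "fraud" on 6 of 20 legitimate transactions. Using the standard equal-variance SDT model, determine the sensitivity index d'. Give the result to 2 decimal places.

d' = 0.65

H = 11/20 = 0.5500
FA = 6/20 = 0.3000
Φ⁻¹(H) = 0.1257
Φ⁻¹(FA) = -0.5244
d' = z(H) − z(FA) = 0.1257 − (-0.5244) = 0.6501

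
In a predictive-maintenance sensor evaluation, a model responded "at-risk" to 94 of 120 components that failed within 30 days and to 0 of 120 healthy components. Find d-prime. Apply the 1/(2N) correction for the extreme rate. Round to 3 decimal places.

d-prime = 3.422

The false-alarm rate is 0/120 = 0, so apply the 1/(2N) correction: FA → 1/(2·120) = 0.00417.
z(H) = z(0.78333) = 0.7835
z(FA) = z(0.00417) = -2.6380
d' = 0.7835 − (-2.6380) = 3.4215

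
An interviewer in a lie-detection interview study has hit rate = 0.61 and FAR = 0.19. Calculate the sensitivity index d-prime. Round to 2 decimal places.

d-prime = 1.16

Φ⁻¹(0.61) = 0.2793, Φ⁻¹(0.19) = -0.8779
d' = z(H) − z(FA) = 0.2793 − (-0.8779) = 1.1572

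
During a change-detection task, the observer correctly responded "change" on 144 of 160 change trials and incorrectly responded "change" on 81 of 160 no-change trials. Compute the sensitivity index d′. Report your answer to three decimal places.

H = 144/160 = 0.9000
FA = 81/160 = 0.5062
z(0.9000) = 1.2816, z(0.5062) = 0.0155
d' = z(H) − z(FA) = 1.2816 − 0.0155 = 1.2661

d′ = 1.266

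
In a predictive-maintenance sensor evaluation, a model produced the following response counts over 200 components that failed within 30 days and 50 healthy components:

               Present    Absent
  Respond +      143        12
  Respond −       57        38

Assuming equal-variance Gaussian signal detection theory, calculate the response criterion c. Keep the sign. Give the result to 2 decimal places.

c = 0.07

H = 143/200 = 0.7150
FA = 12/50 = 0.2400
z(H) = 0.5681
z(FA) = -0.7063
c = −½·[z(H) + z(FA)] = −0.5 × (0.5681 + (-0.7063)) = 0.0691
c > 0: the model has a conservative response bias.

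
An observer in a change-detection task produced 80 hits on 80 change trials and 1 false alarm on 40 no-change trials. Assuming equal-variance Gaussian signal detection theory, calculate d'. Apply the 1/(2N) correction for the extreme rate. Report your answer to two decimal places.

d' = 4.46

The hit rate is 80/80 = 1, so apply the 1/(2N) correction: H → 1 − 1/(2·80) = 0.99375.
z(H) = z(0.99375) = 2.498
z(FA) = z(0.02500) = -1.960
d' = 2.498 − (-1.960) = 4.458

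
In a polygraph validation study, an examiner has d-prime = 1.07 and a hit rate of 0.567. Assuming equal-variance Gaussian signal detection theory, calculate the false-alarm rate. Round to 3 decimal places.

z(hit rate) = z(0.567) = 0.1687
z(FA) = z(H) − d' = 0.1687 − 1.07 = -0.9013
false-alarm rate = Φ(-0.9013) = 0.1837

false-alarm rate = 0.184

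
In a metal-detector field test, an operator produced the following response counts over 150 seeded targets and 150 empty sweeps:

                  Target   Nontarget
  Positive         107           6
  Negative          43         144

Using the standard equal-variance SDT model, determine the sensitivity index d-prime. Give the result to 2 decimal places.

H = 107/150 = 0.7133
FA = 6/150 = 0.0400
z(H) = z(0.7133) = 0.5631
z(FA) = z(0.0400) = -1.7507
d' = z(H) − z(FA) = 0.5631 − (-1.7507) = 2.3138

d-prime = 2.31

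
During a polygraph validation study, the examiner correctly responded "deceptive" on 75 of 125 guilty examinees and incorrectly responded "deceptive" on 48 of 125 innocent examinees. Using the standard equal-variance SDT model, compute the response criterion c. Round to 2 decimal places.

H = 75/125 = 0.6000
FA = 48/125 = 0.3840
z(H) = z(0.6000) = 0.2533
z(FA) = z(0.3840) = -0.2950
c = −½·[z(H) + z(FA)] = −0.5 × (0.2533 + (-0.2950)) = 0.02085

c = 0.02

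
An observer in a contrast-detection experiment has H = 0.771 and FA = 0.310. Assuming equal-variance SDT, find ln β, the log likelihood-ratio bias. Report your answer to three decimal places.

z(H) = 0.7421
z(FA) = -0.4959
ln β = −½·[z(H)² − z(FA)²] = −0.5 × (0.5507 − 0.2459) = -0.1524

ln β = -0.152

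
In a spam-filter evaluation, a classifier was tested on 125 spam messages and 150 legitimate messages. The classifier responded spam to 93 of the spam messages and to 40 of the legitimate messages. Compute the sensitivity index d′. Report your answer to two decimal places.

H = 93/125 = 0.7440
FA = 40/150 = 0.2667
z(H) = 0.6557
z(FA) = -0.6228
d' = z(H) − z(FA) = 0.6557 − (-0.6228) = 1.2785

d′ = 1.28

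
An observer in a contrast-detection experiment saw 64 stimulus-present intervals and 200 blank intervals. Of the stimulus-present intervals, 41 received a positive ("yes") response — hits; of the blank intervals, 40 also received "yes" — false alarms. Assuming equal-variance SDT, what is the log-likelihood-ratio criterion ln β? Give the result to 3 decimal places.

ln β = 0.289

H = 41/64 = 0.6406
FA = 40/200 = 0.2000
z(H) = z(0.6406) = 0.3601
z(FA) = z(0.2000) = -0.8416
ln β = −½·[z(H)² − z(FA)²] = −0.5 × (0.1297 − 0.7083) = 0.2893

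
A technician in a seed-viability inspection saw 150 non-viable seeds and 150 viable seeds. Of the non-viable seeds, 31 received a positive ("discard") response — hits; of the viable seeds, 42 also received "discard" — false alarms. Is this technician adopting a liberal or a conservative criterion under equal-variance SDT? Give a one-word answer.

conservative

z(H) = -0.818, z(FA) = -0.583
c = −½·(z(H) + z(FA)) = 0.7005
c > 0 → conservative criterion (biased toward responding “no”).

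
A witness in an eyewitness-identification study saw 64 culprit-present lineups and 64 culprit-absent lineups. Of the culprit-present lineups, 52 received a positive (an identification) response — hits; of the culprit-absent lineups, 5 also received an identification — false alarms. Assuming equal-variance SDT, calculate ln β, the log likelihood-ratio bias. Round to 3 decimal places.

H = 52/64 = 0.8125
FA = 5/64 = 0.0781
z(0.8125) = 0.8871, z(0.0781) = -1.4180
ln β = −½·[z(H)² − z(FA)²] = −0.5 × (0.7869 − 2.0107) = 0.6119

ln β = 0.612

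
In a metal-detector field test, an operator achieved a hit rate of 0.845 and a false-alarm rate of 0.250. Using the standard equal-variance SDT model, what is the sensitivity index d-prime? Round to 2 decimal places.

z(H) = 1.015
z(FA) = -0.674
d' = z(H) − z(FA) = 1.015 − (-0.674) = 1.689

d-prime = 1.69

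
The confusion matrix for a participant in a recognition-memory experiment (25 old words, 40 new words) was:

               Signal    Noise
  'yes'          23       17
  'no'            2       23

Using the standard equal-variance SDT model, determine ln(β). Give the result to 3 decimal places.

ln β = -0.969

H = 23/25 = 0.9200
FA = 17/40 = 0.4250
z(H) = z(0.9200) = 1.4051
z(FA) = z(0.4250) = -0.1891
ln β = −½·[z(H)² − z(FA)²] = −0.5 × (1.9743 − 0.0358) = -0.96925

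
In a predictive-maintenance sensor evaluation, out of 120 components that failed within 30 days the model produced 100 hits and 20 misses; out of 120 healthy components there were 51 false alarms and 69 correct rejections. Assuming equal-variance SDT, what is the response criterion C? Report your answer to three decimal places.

C = -0.389

H = 100/120 = 0.8333
FA = 51/120 = 0.4250
z(H) = z(0.8333) = 0.9673
z(FA) = z(0.4250) = -0.1891
c = −½·[z(H) + z(FA)] = −0.5 × (0.9673 + (-0.1891)) = -0.3891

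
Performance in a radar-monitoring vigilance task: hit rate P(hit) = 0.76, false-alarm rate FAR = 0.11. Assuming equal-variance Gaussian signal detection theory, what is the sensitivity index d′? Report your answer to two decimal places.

z(H) = z(0.76) = 0.7063
z(FA) = z(0.11) = -1.2265
d' = z(H) − z(FA) = 0.7063 − (-1.2265) = 1.9328

d′ = 1.93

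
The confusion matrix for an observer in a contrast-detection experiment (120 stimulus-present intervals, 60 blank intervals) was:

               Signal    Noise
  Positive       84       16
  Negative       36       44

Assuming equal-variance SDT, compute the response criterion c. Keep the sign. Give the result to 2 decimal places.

H = 84/120 = 0.7000
FA = 16/60 = 0.2667
z(H) = z(0.7000) = 0.5244
z(FA) = z(0.2667) = -0.6228
c = −½·[z(H) + z(FA)] = −0.5 × (0.5244 + (-0.6228)) = 0.0492
c > 0: the observer has a conservative response bias.

c = 0.05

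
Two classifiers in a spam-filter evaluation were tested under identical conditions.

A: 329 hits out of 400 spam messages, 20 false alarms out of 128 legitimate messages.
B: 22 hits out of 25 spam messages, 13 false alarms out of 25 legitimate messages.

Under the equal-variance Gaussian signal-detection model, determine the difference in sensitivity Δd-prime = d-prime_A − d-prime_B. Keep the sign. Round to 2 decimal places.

Δd-prime = 0.81

A: z(0.8225) = 0.925, z(0.1562) = -1.010, d' = 1.935
B: z(0.8800) = 1.175, z(0.5200) = 0.050, d' = 1.125
Δd' = d'_A − d'_B = 1.935 − 1.125 = 0.810
A has the higher sensitivity.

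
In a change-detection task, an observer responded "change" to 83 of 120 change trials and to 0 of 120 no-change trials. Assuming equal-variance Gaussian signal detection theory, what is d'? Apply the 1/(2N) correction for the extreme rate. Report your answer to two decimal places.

The false-alarm rate is 0/120 = 0, so apply the 1/(2N) correction: FA → 1/(2·120) = 0.00417.
z(H) = z(0.69167) = 0.501
z(FA) = z(0.00417) = -2.638
d' = 0.501 − (-2.638) = 3.139

d' = 3.14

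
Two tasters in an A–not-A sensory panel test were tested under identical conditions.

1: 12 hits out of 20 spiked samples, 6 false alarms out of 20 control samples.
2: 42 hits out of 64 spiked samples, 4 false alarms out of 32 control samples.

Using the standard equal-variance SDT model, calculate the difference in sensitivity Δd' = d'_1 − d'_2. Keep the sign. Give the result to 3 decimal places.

1: z(0.6000) = 0.2533, z(0.3000) = -0.5244, d' = 0.7777
2: z(0.6562) = 0.4021, z(0.1250) = -1.1503, d' = 1.5524
Δd' = d'_1 − d'_2 = 0.7777 − 1.5524 = -0.7747
2 has the higher sensitivity.

Δd' = -0.775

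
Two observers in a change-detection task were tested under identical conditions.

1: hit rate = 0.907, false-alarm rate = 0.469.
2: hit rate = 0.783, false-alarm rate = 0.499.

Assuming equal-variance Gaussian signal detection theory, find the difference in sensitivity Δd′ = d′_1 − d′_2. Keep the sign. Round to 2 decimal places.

1: z(0.907) = 1.323, z(0.469) = -0.078, d' = 1.401
2: z(0.783) = 0.782, z(0.499) = -0.003, d' = 0.785
Δd' = d'_1 − d'_2 = 1.401 − 0.785 = 0.616
1 has the higher sensitivity.

Δd′ = 0.62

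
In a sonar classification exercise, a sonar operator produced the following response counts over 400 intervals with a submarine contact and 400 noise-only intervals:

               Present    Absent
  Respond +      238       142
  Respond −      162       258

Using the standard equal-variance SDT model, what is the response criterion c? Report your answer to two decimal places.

c = 0.07

H = 238/400 = 0.5950
FA = 142/400 = 0.3550
Φ⁻¹(H) = Φ⁻¹(0.5950) = 0.2404
Φ⁻¹(FA) = Φ⁻¹(0.3550) = -0.3719
c = −½·[z(H) + z(FA)] = −0.5 × (0.2404 + (-0.3719)) = 0.06575
c > 0: the sonar operator has a conservative response bias.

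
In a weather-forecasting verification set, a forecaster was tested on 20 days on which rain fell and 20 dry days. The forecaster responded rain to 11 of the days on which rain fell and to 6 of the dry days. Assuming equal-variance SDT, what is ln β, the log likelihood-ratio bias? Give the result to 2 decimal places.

ln β = 0.13

H = 11/20 = 0.5500
FA = 6/20 = 0.3000
z(H) = 0.126
z(FA) = -0.524
ln β = −½·[z(H)² − z(FA)²] = −0.5 × (0.016 − 0.275) = 0.1295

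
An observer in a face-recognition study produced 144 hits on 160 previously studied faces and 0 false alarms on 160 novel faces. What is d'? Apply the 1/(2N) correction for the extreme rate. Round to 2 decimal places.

The false-alarm rate is 0/160 = 0, so apply the 1/(2N) correction: FA → 1/(2·160) = 0.00313.
z(H) = z(0.90000) = 1.282
z(FA) = z(0.00313) = -2.734
d' = 1.282 − (-2.734) = 4.016

d' = 4.02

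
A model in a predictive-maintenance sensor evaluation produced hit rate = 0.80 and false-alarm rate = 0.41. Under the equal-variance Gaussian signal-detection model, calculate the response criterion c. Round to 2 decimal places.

z(H) = 0.8416
z(FA) = -0.2275
c = −½·[z(H) + z(FA)] = −0.5 × (0.8416 + (-0.2275)) = -0.30705

c = -0.31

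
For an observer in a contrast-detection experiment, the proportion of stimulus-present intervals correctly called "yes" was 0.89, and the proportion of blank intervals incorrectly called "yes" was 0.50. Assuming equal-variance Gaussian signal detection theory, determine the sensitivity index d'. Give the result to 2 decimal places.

d' = 1.23

z(0.89) = 1.227, z(0.50) = 0.000
d' = z(H) − z(FA) = 1.227 − 0.000 = 1.227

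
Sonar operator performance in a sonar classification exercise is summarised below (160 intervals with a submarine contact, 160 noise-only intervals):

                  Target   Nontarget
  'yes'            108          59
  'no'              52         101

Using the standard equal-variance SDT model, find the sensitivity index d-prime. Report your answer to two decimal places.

d-prime = 0.79

H = 108/160 = 0.6750
FA = 59/160 = 0.3688
z(H) = z(0.6750) = 0.454
z(FA) = z(0.3688) = -0.335
d' = z(H) − z(FA) = 0.454 − (-0.335) = 0.789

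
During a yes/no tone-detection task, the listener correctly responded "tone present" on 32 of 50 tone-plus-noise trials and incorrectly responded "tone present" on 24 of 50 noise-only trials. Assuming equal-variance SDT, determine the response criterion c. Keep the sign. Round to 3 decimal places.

c = -0.154

H = 32/50 = 0.6400
FA = 24/50 = 0.4800
z(H) = z(0.6400) = 0.3585
z(FA) = z(0.4800) = -0.0502
c = −½·[z(H) + z(FA)] = −0.5 × (0.3585 + (-0.0502)) = -0.15415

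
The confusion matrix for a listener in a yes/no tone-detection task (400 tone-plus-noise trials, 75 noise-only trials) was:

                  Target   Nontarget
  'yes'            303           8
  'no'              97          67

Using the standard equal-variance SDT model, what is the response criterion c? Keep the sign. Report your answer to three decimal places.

H = 303/400 = 0.7575
FA = 8/75 = 0.1067
z(0.7575) = 0.6983, z(0.1067) = -1.2443
c = −½·[z(H) + z(FA)] = −0.5 × (0.6983 + (-1.2443)) = 0.2730

c = 0.273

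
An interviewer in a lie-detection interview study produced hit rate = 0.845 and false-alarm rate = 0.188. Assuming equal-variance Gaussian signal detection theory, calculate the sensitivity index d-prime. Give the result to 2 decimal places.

z(H) = 1.0152
z(FA) = -0.8853
d' = z(H) − z(FA) = 1.0152 − (-0.8853) = 1.9005

d-prime = 1.90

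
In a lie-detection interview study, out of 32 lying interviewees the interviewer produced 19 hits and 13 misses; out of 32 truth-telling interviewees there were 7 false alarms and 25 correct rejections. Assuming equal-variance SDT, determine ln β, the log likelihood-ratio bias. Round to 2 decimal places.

ln β = 0.27

H = 19/32 = 0.5938
FA = 7/32 = 0.2188
Φ⁻¹(H) = Φ⁻¹(0.5938) = 0.237
Φ⁻¹(FA) = Φ⁻¹(0.2188) = -0.776
ln β = −½·[z(H)² − z(FA)²] = −0.5 × (0.056 − 0.602) = 0.273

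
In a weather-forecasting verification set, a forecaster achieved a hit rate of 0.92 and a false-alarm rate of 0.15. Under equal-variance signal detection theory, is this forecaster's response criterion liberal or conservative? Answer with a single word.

z(H) = 1.405, z(FA) = -1.036
c = −½·(z(H) + z(FA)) = -0.1845
c < 0 → liberal criterion (biased toward responding “yes”).

liberal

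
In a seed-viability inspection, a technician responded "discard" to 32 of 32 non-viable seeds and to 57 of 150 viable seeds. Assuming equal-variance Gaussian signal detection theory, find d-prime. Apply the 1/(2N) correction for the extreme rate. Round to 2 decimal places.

The hit rate is 32/32 = 1, so apply the 1/(2N) correction: H → 1 − 1/(2·32) = 0.98438.
z(H) = z(0.98438) = 2.154
z(FA) = z(0.38000) = -0.305
d' = 2.154 − (-0.305) = 2.459

d-prime = 2.46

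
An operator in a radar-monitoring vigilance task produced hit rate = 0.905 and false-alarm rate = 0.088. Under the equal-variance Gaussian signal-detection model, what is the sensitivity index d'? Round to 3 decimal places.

z(0.905) = 1.3106, z(0.088) = -1.3532
d' = z(H) − z(FA) = 1.3106 − (-1.3532) = 2.6638

d' = 2.664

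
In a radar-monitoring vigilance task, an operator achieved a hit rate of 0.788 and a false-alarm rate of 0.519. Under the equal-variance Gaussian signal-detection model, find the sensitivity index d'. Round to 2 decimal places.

d' = 0.75

z(H) = z(0.788) = 0.800
z(FA) = z(0.519) = 0.048
d' = z(H) − z(FA) = 0.800 − 0.048 = 0.752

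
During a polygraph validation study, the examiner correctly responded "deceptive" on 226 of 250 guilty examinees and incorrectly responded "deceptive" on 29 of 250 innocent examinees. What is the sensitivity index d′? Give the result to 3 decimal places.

H = 226/250 = 0.9040
FA = 29/250 = 0.1160
Φ⁻¹(H) = 1.3047
Φ⁻¹(FA) = -1.1952
d' = z(H) − z(FA) = 1.3047 − (-1.1952) = 2.4999

d′ = 2.500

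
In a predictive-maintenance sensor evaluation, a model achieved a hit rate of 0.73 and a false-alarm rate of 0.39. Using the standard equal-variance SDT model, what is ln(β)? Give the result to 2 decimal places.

ln β = -0.15

Φ⁻¹(H) = 0.613
Φ⁻¹(FA) = -0.279
ln β = −½·[z(H)² − z(FA)²] = −0.5 × (0.376 − 0.078) = -0.149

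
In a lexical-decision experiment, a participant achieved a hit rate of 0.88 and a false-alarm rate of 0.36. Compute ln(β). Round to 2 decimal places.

z(H) = z(0.88) = 1.175
z(FA) = z(0.36) = -0.358
ln β = −½·[z(H)² − z(FA)²] = −0.5 × (1.381 − 0.128) = -0.6265

ln β = -0.63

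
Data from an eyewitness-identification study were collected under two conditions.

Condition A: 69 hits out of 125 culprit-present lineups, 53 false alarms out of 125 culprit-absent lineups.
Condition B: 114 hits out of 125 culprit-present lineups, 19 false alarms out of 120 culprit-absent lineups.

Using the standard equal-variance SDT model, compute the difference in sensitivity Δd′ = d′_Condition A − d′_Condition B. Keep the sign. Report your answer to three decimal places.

Δd′ = -2.032

Condition A: z(0.5520) = 0.1307, z(0.4240) = -0.1917, d' = 0.3224
Condition B: z(0.9120) = 1.3532, z(0.1583) = -1.0015, d' = 2.3547
Δd' = d'_Condition A − d'_Condition B = 0.3224 − 2.3547 = -2.0323
Condition B has the higher sensitivity.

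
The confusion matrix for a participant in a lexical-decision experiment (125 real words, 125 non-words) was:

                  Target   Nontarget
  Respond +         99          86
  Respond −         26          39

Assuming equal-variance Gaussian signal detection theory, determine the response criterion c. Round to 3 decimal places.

H = 99/125 = 0.7920
FA = 86/125 = 0.6880
Φ⁻¹(H) = Φ⁻¹(0.7920) = 0.8134
Φ⁻¹(FA) = Φ⁻¹(0.6880) = 0.4902
c = −½·[z(H) + z(FA)] = −0.5 × (0.8134 + 0.4902) = -0.6518
c < 0: the participant has a liberal response bias.

c = -0.652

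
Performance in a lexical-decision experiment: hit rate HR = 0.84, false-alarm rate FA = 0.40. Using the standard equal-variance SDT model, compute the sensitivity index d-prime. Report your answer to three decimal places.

z(0.84) = 0.9945, z(0.40) = -0.2533
d' = z(H) − z(FA) = 0.9945 − (-0.2533) = 1.2478

d-prime = 1.248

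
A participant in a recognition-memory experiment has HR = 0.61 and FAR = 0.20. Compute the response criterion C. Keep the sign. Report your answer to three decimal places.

z(H) = z(0.61) = 0.2793
z(FA) = z(0.20) = -0.8416
c = −½·[z(H) + z(FA)] = −0.5 × (0.2793 + (-0.8416)) = 0.28115
c > 0: the participant has a conservative response bias.

C = 0.281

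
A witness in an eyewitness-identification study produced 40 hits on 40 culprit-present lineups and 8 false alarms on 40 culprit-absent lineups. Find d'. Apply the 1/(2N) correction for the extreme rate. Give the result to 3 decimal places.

d' = 3.083

The hit rate is 40/40 = 1, so apply the 1/(2N) correction: H → 1 − 1/(2·40) = 0.98750.
z(H) = z(0.98750) = 2.2414
z(FA) = z(0.20000) = -0.8416
d' = 2.2414 − (-0.8416) = 3.0830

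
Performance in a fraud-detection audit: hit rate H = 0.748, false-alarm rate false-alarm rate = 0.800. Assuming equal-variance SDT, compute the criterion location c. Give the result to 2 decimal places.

c = -0.75

z(0.748) = 0.6682, z(0.800) = 0.8416
c = −½·[z(H) + z(FA)] = −0.5 × (0.6682 + 0.8416) = -0.7549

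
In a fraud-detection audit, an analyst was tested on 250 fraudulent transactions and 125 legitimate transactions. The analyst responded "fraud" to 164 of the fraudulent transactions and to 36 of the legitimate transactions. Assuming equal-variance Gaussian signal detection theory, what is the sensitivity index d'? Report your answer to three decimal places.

H = 164/250 = 0.6560
FA = 36/125 = 0.2880
z(0.6560) = 0.4016, z(0.2880) = -0.5592
d' = z(H) − z(FA) = 0.4016 − (-0.5592) = 0.9608

d' = 0.961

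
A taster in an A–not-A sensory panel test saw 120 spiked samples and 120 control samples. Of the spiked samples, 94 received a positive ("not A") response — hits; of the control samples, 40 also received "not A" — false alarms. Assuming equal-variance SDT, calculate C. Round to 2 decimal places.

H = 94/120 = 0.7833
FA = 40/120 = 0.3333
z(H) = 0.7834
z(FA) = -0.4308
c = −½·[z(H) + z(FA)] = −0.5 × (0.7834 + (-0.4308)) = -0.1763
c < 0: the taster has a liberal response bias.

C = -0.18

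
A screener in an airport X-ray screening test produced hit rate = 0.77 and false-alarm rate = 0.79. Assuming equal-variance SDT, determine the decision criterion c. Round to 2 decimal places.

Φ⁻¹(H) = Φ⁻¹(0.77) = 0.739
Φ⁻¹(FA) = Φ⁻¹(0.79) = 0.806
c = −½·[z(H) + z(FA)] = −0.5 × (0.739 + 0.806) = -0.7725
c < 0: the screener has a liberal response bias.

c = -0.77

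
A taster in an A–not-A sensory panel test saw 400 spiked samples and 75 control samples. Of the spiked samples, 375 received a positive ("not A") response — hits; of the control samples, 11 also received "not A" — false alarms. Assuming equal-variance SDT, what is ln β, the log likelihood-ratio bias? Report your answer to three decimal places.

H = 375/400 = 0.9375
FA = 11/75 = 0.1467
z(H) = z(0.9375) = 1.5341
z(FA) = z(0.1467) = -1.0507
ln β = −½·[z(H)² − z(FA)²] = −0.5 × (2.3535 − 1.1040) = -0.62475

ln β = -0.625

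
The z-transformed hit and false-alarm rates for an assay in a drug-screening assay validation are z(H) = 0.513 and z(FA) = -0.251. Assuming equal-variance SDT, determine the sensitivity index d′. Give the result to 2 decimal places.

d' = z(H) − z(FA) = 0.513 − (-0.251) = 0.764

d′ = 0.76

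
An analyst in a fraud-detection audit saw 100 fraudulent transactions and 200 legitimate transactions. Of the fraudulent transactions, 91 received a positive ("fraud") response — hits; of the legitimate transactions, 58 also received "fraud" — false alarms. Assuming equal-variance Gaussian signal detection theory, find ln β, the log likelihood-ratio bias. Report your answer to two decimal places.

H = 91/100 = 0.9100
FA = 58/200 = 0.2900
Φ⁻¹(H) = Φ⁻¹(0.9100) = 1.341
Φ⁻¹(FA) = Φ⁻¹(0.2900) = -0.553
ln β = −½·[z(H)² − z(FA)²] = −0.5 × (1.798 − 0.306) = -0.746

ln β = -0.75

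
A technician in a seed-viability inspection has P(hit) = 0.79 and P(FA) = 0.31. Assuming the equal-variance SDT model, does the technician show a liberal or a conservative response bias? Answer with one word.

z(H) = 0.806, z(FA) = -0.496
c = −½·(z(H) + z(FA)) = -0.155
c < 0 → liberal criterion (biased toward responding “yes”).

liberal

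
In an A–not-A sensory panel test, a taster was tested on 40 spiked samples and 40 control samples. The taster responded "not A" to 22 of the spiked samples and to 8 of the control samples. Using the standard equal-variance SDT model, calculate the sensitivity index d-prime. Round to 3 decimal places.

H = 22/40 = 0.5500
FA = 8/40 = 0.2000
Φ⁻¹(0.5500) = 0.1257, Φ⁻¹(0.2000) = -0.8416
d' = z(H) − z(FA) = 0.1257 − (-0.8416) = 0.9673

d-prime = 0.967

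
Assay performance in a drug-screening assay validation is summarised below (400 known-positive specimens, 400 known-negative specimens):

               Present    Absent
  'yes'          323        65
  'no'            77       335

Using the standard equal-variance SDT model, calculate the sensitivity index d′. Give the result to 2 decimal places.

d′ = 1.85

H = 323/400 = 0.8075
FA = 65/400 = 0.1625
z(H) = z(0.8075) = 0.869
z(FA) = z(0.1625) = -0.984
d' = z(H) − z(FA) = 0.869 − (-0.984) = 1.853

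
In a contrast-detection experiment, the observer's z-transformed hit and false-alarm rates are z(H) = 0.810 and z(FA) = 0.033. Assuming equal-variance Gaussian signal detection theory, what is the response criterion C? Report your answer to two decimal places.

C = -0.42

c = −½·[z(H) + z(FA)] = −½·(0.810 + 0.033) = -0.4215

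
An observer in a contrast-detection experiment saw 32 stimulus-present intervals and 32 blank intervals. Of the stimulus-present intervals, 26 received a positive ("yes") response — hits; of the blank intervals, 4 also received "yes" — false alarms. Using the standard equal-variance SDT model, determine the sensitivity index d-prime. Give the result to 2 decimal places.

H = 26/32 = 0.8125
FA = 4/32 = 0.1250
z(H) = z(0.8125) = 0.887
z(FA) = z(0.1250) = -1.150
d' = z(H) − z(FA) = 0.887 − (-1.150) = 2.037

d-prime = 2.04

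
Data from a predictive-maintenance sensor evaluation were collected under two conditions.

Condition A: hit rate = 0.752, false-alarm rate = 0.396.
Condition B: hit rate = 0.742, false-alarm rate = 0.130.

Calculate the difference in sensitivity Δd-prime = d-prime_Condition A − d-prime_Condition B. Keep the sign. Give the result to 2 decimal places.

Condition A: z(0.752) = 0.681, z(0.396) = -0.264, d' = 0.945
Condition B: z(0.742) = 0.650, z(0.130) = -1.126, d' = 1.776
Δd' = d'_Condition A − d'_Condition B = 0.945 − 1.776 = -0.831
Condition B has the higher sensitivity.

Δd-prime = -0.83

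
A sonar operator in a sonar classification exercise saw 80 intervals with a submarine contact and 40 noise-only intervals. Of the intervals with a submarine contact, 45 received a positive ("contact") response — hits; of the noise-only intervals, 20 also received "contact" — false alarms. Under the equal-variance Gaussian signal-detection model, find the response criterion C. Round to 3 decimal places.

C = -0.079

H = 45/80 = 0.5625
FA = 20/40 = 0.5000
Φ⁻¹(H) = 0.1573
Φ⁻¹(FA) = 0.0000
c = −½·[z(H) + z(FA)] = −0.5 × (0.1573 + 0.0000) = -0.07865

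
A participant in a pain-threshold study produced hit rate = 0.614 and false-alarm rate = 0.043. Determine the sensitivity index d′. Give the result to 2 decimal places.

d′ = 2.01

z(H) = z(0.614) = 0.290
z(FA) = z(0.043) = -1.717
d' = z(H) − z(FA) = 0.290 − (-1.717) = 2.007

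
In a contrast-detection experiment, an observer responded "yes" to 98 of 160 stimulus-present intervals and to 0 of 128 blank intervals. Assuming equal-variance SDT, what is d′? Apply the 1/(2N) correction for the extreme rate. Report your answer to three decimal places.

d′ = 2.946

The false-alarm rate is 0/128 = 0, so apply the 1/(2N) correction: FA → 1/(2·128) = 0.00391.
z(H) = z(0.61250) = 0.2858
z(FA) = z(0.00391) = -2.6597
d' = 0.2858 − (-2.6597) = 2.9455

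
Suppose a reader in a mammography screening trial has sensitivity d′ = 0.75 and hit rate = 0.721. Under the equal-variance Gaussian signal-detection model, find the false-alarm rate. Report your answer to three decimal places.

false-alarm rate = 0.435

z(hit rate) = z(0.721) = 0.5858
z(FA) = z(H) − d' = 0.5858 − 0.75 = -0.1642
false-alarm rate = Φ(-0.1642) = 0.4348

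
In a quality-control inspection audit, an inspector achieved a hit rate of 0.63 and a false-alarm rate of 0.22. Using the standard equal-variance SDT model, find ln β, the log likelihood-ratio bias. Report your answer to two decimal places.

z(H) = 0.332
z(FA) = -0.772
ln β = −½·[z(H)² − z(FA)²] = −0.5 × (0.110 − 0.596) = 0.243

ln β = 0.24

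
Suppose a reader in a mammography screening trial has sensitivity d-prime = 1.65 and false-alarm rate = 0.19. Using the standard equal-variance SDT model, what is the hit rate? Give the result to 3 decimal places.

hit rate = 0.780

z(false-alarm rate) = z(0.19) = -0.8779
z(H) = z(FA) + d' = -0.8779 + 1.65 = 0.7721
hit rate = Φ(0.7721) = 0.7800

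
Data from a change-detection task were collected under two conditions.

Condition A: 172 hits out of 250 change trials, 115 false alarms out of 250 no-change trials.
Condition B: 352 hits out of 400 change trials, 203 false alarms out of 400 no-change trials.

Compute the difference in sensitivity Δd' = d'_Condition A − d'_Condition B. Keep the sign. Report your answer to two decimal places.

Condition A: z(0.6880) = 0.490, z(0.4600) = -0.100, d' = 0.590
Condition B: z(0.8800) = 1.175, z(0.5075) = 0.019, d' = 1.156
Δd' = d'_Condition A − d'_Condition B = 0.590 − 1.156 = -0.566
Condition B has the higher sensitivity.

Δd' = -0.57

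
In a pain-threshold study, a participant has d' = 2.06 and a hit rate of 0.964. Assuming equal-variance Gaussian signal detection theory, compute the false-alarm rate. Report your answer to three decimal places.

false-alarm rate = 0.397

z(hit rate) = z(0.964) = 1.7991
z(FA) = z(H) − d' = 1.7991 − 2.06 = -0.2609
false-alarm rate = Φ(-0.2609) = 0.3971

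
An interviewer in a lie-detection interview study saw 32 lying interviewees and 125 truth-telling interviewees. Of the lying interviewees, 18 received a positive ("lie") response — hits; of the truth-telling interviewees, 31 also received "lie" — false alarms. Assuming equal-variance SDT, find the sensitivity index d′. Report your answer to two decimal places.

d′ = 0.84

H = 18/32 = 0.5625
FA = 31/125 = 0.2480
z(0.5625) = 0.1573, z(0.2480) = -0.6808
d' = z(H) − z(FA) = 0.1573 − (-0.6808) = 0.8381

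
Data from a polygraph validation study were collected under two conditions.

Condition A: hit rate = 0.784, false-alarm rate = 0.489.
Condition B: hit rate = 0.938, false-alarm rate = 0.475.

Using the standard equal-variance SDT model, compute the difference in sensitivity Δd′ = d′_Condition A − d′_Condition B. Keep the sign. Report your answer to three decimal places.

Δd′ = -0.788

Condition A: z(0.784) = 0.7858, z(0.489) = -0.0276, d' = 0.8134
Condition B: z(0.938) = 1.5382, z(0.475) = -0.0627, d' = 1.6009
Δd' = d'_Condition A − d'_Condition B = 0.8134 − 1.6009 = -0.7875
Condition B has the higher sensitivity.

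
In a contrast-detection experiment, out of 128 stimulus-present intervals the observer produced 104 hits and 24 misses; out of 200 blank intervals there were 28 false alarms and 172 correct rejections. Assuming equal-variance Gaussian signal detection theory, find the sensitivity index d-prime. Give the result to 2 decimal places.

d-prime = 1.97

H = 104/128 = 0.8125
FA = 28/200 = 0.1400
Φ⁻¹(0.8125) = 0.887, Φ⁻¹(0.1400) = -1.080
d' = z(H) − z(FA) = 0.887 − (-1.080) = 1.967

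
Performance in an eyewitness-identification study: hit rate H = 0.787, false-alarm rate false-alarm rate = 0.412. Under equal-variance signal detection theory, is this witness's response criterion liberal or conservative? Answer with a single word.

z(H) = 0.796, z(FA) = -0.222
c = −½·(z(H) + z(FA)) = -0.287
c < 0 → liberal criterion (biased toward responding “yes”).

liberal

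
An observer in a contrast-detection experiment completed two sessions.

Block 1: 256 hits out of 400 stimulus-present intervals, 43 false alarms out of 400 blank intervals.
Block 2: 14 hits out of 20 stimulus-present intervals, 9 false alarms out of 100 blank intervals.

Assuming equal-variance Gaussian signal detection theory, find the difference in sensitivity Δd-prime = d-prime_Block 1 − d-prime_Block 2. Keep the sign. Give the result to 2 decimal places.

Block 1: z(0.6400) = 0.358, z(0.1075) = -1.240, d' = 1.598
Block 2: z(0.7000) = 0.524, z(0.0900) = -1.341, d' = 1.865
Δd' = d'_Block 1 − d'_Block 2 = 1.598 − 1.865 = -0.267
Block 2 has the higher sensitivity.

Δd-prime = -0.27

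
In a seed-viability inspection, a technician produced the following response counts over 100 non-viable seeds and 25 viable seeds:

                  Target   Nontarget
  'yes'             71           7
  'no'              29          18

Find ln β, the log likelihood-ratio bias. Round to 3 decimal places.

H = 71/100 = 0.7100
FA = 7/25 = 0.2800
z(H) = z(0.7100) = 0.5534
z(FA) = z(0.2800) = -0.5828
ln β = −½·[z(H)² − z(FA)²] = −0.5 × (0.3063 − 0.3397) = 0.0167

ln β = 0.017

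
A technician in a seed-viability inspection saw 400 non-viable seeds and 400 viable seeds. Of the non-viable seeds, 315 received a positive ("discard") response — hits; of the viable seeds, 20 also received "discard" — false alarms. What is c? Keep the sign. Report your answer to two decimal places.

H = 315/400 = 0.7875
FA = 20/400 = 0.0500
z(0.7875) = 0.7978, z(0.0500) = -1.6449
c = −½·[z(H) + z(FA)] = −0.5 × (0.7978 + (-1.6449)) = 0.42355
c > 0: the technician has a conservative response bias.

c = 0.42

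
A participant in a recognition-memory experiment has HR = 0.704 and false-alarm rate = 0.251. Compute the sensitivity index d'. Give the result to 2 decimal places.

z(0.704) = 0.5359, z(0.251) = -0.6713
d' = z(H) − z(FA) = 0.5359 − (-0.6713) = 1.2072

d' = 1.21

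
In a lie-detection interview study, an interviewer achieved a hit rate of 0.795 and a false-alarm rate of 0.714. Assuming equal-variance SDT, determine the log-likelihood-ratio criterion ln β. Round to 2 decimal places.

z(H) = 0.824
z(FA) = 0.565
ln β = −½·[z(H)² − z(FA)²] = −0.5 × (0.679 − 0.319) = -0.180

ln β = -0.18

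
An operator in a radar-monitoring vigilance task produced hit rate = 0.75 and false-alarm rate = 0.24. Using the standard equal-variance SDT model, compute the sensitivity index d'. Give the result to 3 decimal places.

Φ⁻¹(0.75) = 0.6745, Φ⁻¹(0.24) = -0.7063
d' = z(H) − z(FA) = 0.6745 − (-0.7063) = 1.3808

d' = 1.381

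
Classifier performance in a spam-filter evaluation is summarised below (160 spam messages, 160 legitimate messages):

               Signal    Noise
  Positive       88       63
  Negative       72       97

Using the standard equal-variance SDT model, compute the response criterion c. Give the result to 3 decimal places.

c = 0.072

H = 88/160 = 0.5500
FA = 63/160 = 0.3937
z(H) = 0.1257
z(FA) = -0.2697
c = −½·[z(H) + z(FA)] = −0.5 × (0.1257 + (-0.2697)) = 0.0720
c > 0: the classifier has a conservative response bias.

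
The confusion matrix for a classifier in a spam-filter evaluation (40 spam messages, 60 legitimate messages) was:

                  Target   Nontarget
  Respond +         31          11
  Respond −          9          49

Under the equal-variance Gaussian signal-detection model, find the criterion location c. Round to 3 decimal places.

c = 0.074

H = 31/40 = 0.7750
FA = 11/60 = 0.1833
z(0.7750) = 0.7554, z(0.1833) = -0.9029
c = −½·[z(H) + z(FA)] = −0.5 × (0.7554 + (-0.9029)) = 0.07375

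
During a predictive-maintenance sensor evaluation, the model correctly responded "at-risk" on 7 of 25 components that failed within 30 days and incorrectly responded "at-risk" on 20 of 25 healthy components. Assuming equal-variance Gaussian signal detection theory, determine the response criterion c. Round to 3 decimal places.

H = 7/25 = 0.2800
FA = 20/25 = 0.8000
z(H) = z(0.2800) = -0.5828
z(FA) = z(0.8000) = 0.8416
c = −½·[z(H) + z(FA)] = −0.5 × (-0.5828 + 0.8416) = -0.1294

c = -0.129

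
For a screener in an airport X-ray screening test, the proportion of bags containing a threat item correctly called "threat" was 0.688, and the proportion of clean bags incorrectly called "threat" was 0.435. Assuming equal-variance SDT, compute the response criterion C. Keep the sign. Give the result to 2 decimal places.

C = -0.16

z(H) = 0.490
z(FA) = -0.164
c = −½·[z(H) + z(FA)] = −0.5 × (0.490 + (-0.164)) = -0.163
c < 0: the screener has a liberal response bias.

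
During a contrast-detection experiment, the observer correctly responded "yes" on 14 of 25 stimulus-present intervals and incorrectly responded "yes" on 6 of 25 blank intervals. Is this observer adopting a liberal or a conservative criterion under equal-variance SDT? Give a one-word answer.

z(H) = 0.151, z(FA) = -0.706
c = −½·(z(H) + z(FA)) = 0.2775
c > 0 → conservative criterion (biased toward responding “no”).

conservative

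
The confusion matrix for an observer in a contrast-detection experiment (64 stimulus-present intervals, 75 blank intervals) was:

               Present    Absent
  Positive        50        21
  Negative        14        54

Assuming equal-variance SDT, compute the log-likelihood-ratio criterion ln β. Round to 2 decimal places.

H = 50/64 = 0.7812
FA = 21/75 = 0.2800
z(H) = z(0.7812) = 0.776
z(FA) = z(0.2800) = -0.583
ln β = −½·[z(H)² − z(FA)²] = −0.5 × (0.602 − 0.340) = -0.131

ln β = -0.13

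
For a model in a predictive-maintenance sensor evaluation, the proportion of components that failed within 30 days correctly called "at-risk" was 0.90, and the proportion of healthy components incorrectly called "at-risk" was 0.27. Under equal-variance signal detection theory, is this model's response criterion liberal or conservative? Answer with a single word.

z(H) = 1.282, z(FA) = -0.613
c = −½·(z(H) + z(FA)) = -0.3345
c < 0 → liberal criterion (biased toward responding “yes”).

liberal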